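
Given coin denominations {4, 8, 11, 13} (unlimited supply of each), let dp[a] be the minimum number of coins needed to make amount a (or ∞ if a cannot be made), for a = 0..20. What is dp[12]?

 a  0  1  2  3  4  5  6  7  8  9 10 11 12 13 14 15 16 17 18 19 20
dp  0  -  -  -  1  -  -  -  1  -  -  1  2  1  -  2  2  2  -  2  3
(- denotes ∞ / unreachable)

2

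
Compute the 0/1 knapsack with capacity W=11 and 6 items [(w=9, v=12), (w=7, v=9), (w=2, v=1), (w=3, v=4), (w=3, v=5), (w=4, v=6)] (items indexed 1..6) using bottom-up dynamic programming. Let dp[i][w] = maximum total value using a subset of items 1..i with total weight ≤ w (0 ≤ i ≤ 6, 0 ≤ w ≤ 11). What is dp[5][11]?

i\w   0   1   2   3   4   5   6   7   8   9  10  11
  0   0   0   0   0   0   0   0   0   0   0   0   0
  1   0   0   0   0   0   0   0   0   0  12  12  12
  2   0   0   0   0   0   0   0   9   9  12  12  12
  3   0   0   1   1   1   1   1   9   9  12  12  13
  4   0   0   1   4   4   5   5   9   9  12  13  13
  5   0   0   1   5   5   6   9   9  10  12  14  14
  6   0   0   1   5   6   6   9  11  11  12  15  15

14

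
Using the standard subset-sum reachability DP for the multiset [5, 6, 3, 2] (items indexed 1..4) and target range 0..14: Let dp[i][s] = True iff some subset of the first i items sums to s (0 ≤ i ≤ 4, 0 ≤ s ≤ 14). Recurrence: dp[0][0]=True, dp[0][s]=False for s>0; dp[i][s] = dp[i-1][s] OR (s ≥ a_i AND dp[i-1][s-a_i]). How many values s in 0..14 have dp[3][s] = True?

i\s   0   1   2   3   4   5   6   7   8   9  10  11  12  13  14
  0   T   F   F   F   F   F   F   F   F   F   F   F   F   F   F
  1   T   F   F   F   F   T   F   F   F   F   F   F   F   F   F
  2   T   F   F   F   F   T   T   F   F   F   F   T   F   F   F
  3   T   F   F   T   F   T   T   F   T   T   F   T   F   F   T
  4   T   F   T   T   F   T   T   T   T   T   T   T   F   T   T

8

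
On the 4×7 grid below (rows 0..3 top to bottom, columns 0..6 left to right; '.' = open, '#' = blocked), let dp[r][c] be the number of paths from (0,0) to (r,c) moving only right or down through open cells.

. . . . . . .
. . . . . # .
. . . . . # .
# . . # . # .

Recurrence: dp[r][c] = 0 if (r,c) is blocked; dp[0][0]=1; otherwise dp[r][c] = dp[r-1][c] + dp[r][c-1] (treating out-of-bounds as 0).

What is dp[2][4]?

r\c   0   1   2   3   4   5   6
  0   1   1   1   1   1   1   1
  1   1   2   3   4   5   0   1
  2   1   3   6  10  15   0   1
  3   0   3   9   0  15   0   1

15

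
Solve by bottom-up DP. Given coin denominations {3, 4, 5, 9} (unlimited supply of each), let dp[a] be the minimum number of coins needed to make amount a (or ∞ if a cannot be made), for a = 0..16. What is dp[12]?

 a  0  1  2  3  4  5  6  7  8  9 10 11 12 13 14 15 16
dp  0  -  -  1  1  1  2  2  2  1  2  3  2  2  2  3  3
(- denotes ∞ / unreachable)

2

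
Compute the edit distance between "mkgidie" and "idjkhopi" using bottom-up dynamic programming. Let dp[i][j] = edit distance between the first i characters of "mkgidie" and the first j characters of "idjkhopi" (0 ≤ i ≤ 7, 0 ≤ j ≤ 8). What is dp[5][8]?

   ''  i  d  j  k  h  o  p  i
''  0  1  2  3  4  5  6  7  8
 m  1  1  2  3  4  5  6  7  8
 k  2  2  2  3  3  4  5  6  7
 g  3  3  3  3  4  4  5  6  7
 i  4  3  4  4  4  5  5  6  6
 d  5  4  3  4  5  5  6  6  7
 i  6  5  4  4  5  6  6  7  6
 e  7  6  5  5  5  6  7  7  7

7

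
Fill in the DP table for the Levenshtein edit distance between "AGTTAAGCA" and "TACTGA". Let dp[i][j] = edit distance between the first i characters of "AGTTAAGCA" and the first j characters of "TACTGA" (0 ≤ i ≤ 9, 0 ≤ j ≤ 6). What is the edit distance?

   ''  T  A  C  T  G  A
''  0  1  2  3  4  5  6
 A  1  1  1  2  3  4  5
 G  2  2  2  2  3  3  4
 T  3  2  3  3  2  3  4
 T  4  3  3  4  3  3  4
 A  5  4  3  4  4  4  3
 A  6  5  4  4  5  5  4
 G  7  6  5  5  5  5  5
 C  8  7  6  5  6  6  6
 A  9  8  7  6  6  7  6

6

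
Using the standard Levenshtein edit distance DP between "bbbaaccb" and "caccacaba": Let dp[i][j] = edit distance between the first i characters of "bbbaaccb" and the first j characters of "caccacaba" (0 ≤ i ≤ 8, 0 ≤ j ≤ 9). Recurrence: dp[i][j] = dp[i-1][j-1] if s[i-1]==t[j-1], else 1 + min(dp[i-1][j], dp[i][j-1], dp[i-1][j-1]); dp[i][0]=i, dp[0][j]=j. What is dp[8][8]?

   ''  c  a  c  c  a  c  a  b  a
''  0  1  2  3  4  5  6  7  8  9
 b  1  1  2  3  4  5  6  7  7  8
 b  2  2  2  3  4  5  6  7  7  8
 b  3  3  3  3  4  5  6  7  7  8
 a  4  4  3  4  4  4  5  6  7  7
 a  5  5  4  4  5  4  5  5  6  7
 c  6  5  5  4  4  5  4  5  6  7
 c  7  6  6  5  4  5  5  5  6  7
 b  8  7  7  6  5  5  6  6  5  6

5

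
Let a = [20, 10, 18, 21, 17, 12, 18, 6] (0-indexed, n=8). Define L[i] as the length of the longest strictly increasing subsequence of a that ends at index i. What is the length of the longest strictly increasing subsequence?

   i    0    1    2    3    4    5    6    7
a[i]   20   10   18   21   17   12   18    6
L[i]    1    1    2    3    2    2    3    1

3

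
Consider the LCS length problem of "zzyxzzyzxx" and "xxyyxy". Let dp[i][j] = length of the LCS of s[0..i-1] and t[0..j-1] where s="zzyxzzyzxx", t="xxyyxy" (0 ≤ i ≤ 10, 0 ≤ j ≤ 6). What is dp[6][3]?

   ''  x  x  y  y  x  y
''  0  0  0  0  0  0  0
 z  0  0  0  0  0  0  0
 z  0  0  0  0  0  0  0
 y  0  0  0  1  1  1  1
 x  0  1  1  1  1  2  2
 z  0  1  1  1  1  2  2
 z  0  1  1  1  1  2  2
 y  0  1  1  2  2  2  3
 z  0  1  1  2  2  2  3
 x  0  1  2  2  2  3  3
 x  0  1  2  2  2  3  3

1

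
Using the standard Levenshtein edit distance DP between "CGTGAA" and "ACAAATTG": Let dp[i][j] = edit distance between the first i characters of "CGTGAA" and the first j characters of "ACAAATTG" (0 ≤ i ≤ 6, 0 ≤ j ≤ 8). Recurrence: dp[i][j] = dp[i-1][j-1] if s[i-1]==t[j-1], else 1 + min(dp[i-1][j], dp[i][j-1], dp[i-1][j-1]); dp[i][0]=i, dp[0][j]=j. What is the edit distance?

7

   ''  A  C  A  A  A  T  T  G
''  0  1  2  3  4  5  6  7  8
 C  1  1  1  2  3  4  5  6  7
 G  2  2  2  2  3  4  5  6  6
 T  3  3  3  3  3  4  4  5  6
 G  4  4  4  4  4  4  5  5  5
 A  5  4  5  4  4  4  5  6  6
 A  6  5  5  5  4  4  5  6  7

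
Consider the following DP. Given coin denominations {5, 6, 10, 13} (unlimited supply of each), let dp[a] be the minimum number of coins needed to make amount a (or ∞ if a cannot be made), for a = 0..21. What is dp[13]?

 a  0  1  2  3  4  5  6  7  8  9 10 11 12 13 14 15 16 17 18 19 20 21
dp  0  -  -  -  -  1  1  -  -  -  1  2  2  1  -  2  2  3  2  2  2  3
(- denotes ∞ / unreachable)

1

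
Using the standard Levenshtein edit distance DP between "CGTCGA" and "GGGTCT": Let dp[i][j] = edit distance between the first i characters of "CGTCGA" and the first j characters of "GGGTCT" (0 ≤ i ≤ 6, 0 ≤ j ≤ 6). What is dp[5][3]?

3

   ''  G  G  G  T  C  T
''  0  1  2  3  4  5  6
 C  1  1  2  3  4  4  5
 G  2  1  1  2  3  4  5
 T  3  2  2  2  2  3  4
 C  4  3  3  3  3  2  3
 G  5  4  3  3  4  3  3
 A  6  5  4  4  4  4  4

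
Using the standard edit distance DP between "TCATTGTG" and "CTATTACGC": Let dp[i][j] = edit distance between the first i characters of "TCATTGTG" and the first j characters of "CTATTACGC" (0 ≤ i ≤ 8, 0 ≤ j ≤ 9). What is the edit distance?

   ''  C  T  A  T  T  A  C  G  C
''  0  1  2  3  4  5  6  7  8  9
 T  1  1  1  2  3  4  5  6  7  8
 C  2  1  2  2  3  4  5  5  6  7
 A  3  2  2  2  3  4  4  5  6  7
 T  4  3  2  3  2  3  4  5  6  7
 T  5  4  3  3  3  2  3  4  5  6
 G  6  5  4  4  4  3  3  4  4  5
 T  7  6  5  5  4  4  4  4  5  5
 G  8  7  6  6  5  5  5  5  4  5

5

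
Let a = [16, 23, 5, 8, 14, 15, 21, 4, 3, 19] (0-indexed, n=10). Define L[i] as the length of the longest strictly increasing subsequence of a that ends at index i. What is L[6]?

5

   i    0    1    2    3    4    5    6    7    8    9
a[i]   16   23    5    8   14   15   21    4    3   19
L[i]    1    2    1    2    3    4    5    1    1    5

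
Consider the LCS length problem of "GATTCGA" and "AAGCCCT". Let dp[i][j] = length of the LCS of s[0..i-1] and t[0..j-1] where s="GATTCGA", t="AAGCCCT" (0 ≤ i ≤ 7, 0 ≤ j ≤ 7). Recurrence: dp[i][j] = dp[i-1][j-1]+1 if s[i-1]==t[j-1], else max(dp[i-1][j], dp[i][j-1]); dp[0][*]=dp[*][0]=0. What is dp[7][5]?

2

   ''  A  A  G  C  C  C  T
''  0  0  0  0  0  0  0  0
 G  0  0  0  1  1  1  1  1
 A  0  1  1  1  1  1  1  1
 T  0  1  1  1  1  1  1  2
 T  0  1  1  1  1  1  1  2
 C  0  1  1  1  2  2  2  2
 G  0  1  1  2  2  2  2  2
 A  0  1  2  2  2  2  2  2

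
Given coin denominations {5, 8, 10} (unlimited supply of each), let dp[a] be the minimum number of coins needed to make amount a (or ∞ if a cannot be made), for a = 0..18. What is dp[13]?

 a  0  1  2  3  4  5  6  7  8  9 10 11 12 13 14 15 16 17 18
dp  0  -  -  -  -  1  -  -  1  -  1  -  -  2  -  2  2  -  2
(- denotes ∞ / unreachable)

2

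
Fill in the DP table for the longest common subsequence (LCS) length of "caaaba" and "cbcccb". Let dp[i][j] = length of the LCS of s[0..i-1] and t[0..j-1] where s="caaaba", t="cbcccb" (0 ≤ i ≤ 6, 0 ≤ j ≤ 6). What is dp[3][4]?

   ''  c  b  c  c  c  b
''  0  0  0  0  0  0  0
 c  0  1  1  1  1  1  1
 a  0  1  1  1  1  1  1
 a  0  1  1  1  1  1  1
 a  0  1  1  1  1  1  1
 b  0  1  2  2  2  2  2
 a  0  1  2  2  2  2  2

1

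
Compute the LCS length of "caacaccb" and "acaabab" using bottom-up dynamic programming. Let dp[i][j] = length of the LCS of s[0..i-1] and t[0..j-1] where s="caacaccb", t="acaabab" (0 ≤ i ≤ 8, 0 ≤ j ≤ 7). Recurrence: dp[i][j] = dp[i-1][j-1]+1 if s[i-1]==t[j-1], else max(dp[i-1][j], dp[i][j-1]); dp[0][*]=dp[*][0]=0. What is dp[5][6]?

4

   ''  a  c  a  a  b  a  b
''  0  0  0  0  0  0  0  0
 c  0  0  1  1  1  1  1  1
 a  0  1  1  2  2  2  2  2
 a  0  1  1  2  3  3  3  3
 c  0  1  2  2  3  3  3  3
 a  0  1  2  3  3  3  4  4
 c  0  1  2  3  3  3  4  4
 c  0  1  2  3  3  3  4  4
 b  0  1  2  3  3  4  4  5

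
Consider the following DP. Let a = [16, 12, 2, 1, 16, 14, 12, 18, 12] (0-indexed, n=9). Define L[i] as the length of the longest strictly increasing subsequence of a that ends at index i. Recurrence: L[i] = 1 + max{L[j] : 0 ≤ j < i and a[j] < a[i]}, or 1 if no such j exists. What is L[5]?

2

   i    0    1    2    3    4    5    6    7    8
a[i]   16   12    2    1   16   14   12   18   12
L[i]    1    1    1    1    2    2    2    3    2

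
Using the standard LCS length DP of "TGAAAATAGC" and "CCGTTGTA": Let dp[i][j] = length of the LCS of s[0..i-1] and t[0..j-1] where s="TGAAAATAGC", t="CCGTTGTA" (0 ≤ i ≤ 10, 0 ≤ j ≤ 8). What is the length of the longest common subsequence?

4

   ''  C  C  G  T  T  G  T  A
''  0  0  0  0  0  0  0  0  0
 T  0  0  0  0  1  1  1  1  1
 G  0  0  0  1  1  1  2  2  2
 A  0  0  0  1  1  1  2  2  3
 A  0  0  0  1  1  1  2  2  3
 A  0  0  0  1  1  1  2  2  3
 A  0  0  0  1  1  1  2  2  3
 T  0  0  0  1  2  2  2  3  3
 A  0  0  0  1  2  2  2  3  4
 G  0  0  0  1  2  2  3  3  4
 C  0  1  1  1  2  2  3  3  4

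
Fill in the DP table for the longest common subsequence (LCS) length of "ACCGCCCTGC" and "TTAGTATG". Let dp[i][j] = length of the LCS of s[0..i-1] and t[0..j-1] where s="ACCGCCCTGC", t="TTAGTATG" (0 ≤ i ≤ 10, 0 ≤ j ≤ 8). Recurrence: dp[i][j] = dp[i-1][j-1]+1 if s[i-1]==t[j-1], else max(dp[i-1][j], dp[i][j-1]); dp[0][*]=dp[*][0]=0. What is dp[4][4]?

   ''  T  T  A  G  T  A  T  G
''  0  0  0  0  0  0  0  0  0
 A  0  0  0  1  1  1  1  1  1
 C  0  0  0  1  1  1  1  1  1
 C  0  0  0  1  1  1  1  1  1
 G  0  0  0  1  2  2  2  2  2
 C  0  0  0  1  2  2  2  2  2
 C  0  0  0  1  2  2  2  2  2
 C  0  0  0  1  2  2  2  2  2
 T  0  1  1  1  2  3  3  3  3
 G  0  1  1  1  2  3  3  3  4
 C  0  1  1  1  2  3  3  3  4

2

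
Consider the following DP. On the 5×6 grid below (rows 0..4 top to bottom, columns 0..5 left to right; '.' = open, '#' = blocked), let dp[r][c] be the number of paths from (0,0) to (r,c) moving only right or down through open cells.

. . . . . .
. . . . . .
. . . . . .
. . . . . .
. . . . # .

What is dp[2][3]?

r\c   0   1   2   3   4   5
  0   1   1   1   1   1   1
  1   1   2   3   4   5   6
  2   1   3   6  10  15  21
  3   1   4  10  20  35  56
  4   1   5  15  35   0  56

10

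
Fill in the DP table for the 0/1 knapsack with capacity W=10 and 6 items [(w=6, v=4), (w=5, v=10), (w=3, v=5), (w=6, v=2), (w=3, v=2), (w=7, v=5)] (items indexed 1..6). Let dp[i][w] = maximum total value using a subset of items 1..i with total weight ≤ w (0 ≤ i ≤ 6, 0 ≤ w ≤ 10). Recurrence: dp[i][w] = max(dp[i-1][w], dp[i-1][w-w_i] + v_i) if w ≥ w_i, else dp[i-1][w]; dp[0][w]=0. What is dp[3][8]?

i\w   0   1   2   3   4   5   6   7   8   9  10
  0   0   0   0   0   0   0   0   0   0   0   0
  1   0   0   0   0   0   0   4   4   4   4   4
  2   0   0   0   0   0  10  10  10  10  10  10
  3   0   0   0   5   5  10  10  10  15  15  15
  4   0   0   0   5   5  10  10  10  15  15  15
  5   0   0   0   5   5  10  10  10  15  15  15
  6   0   0   0   5   5  10  10  10  15  15  15

15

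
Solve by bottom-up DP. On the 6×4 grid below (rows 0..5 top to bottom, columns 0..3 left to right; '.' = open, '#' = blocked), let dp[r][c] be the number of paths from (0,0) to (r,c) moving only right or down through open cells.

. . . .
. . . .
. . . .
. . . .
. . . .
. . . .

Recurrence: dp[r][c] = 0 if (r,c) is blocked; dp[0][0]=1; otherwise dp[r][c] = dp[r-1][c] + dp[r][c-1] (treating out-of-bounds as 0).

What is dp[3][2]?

r\c   0   1   2   3
  0   1   1   1   1
  1   1   2   3   4
  2   1   3   6  10
  3   1   4  10  20
  4   1   5  15  35
  5   1   6  21  56

10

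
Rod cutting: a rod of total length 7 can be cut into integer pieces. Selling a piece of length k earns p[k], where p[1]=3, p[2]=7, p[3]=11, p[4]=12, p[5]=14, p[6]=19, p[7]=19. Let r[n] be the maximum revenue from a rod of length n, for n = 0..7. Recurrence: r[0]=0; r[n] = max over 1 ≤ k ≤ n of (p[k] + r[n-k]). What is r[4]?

   n    0    1    2    3    4    5    6    7
r[n]    0    3    7   11   14   18   22   25

14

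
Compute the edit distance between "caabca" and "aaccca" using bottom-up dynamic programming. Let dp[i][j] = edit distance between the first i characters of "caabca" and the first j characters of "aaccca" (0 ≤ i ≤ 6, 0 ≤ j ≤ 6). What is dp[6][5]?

   ''  a  a  c  c  c  a
''  0  1  2  3  4  5  6
 c  1  1  2  2  3  4  5
 a  2  1  1  2  3  4  4
 a  3  2  1  2  3  4  4
 b  4  3  2  2  3  4  5
 c  5  4  3  2  2  3  4
 a  6  5  4  3  3  3  3

3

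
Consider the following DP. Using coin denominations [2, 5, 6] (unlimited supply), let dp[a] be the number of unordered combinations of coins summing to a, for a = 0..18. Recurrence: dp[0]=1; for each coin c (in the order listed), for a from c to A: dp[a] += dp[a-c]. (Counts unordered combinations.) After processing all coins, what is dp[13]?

after  coin     0     1     2     3     4     5     6     7     8     9    10    11    12    13    14    15    16    17    18
          2     1     0     1     0     1     0     1     0     1     0     1     0     1     0     1     0     1     0     1
          5     1     0     1     0     1     1     1     1     1     1     2     1     2     1     2     2     2     2     2
          6     1     0     1     0     1     1     2     1     2     1     3     2     4     2     4     3     5     4     6

2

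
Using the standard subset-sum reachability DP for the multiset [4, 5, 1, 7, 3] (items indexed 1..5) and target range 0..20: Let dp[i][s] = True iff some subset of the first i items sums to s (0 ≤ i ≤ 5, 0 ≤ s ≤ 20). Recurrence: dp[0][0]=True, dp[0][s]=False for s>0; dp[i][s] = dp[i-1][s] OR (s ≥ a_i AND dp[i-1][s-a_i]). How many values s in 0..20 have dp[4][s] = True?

i\s   0   1   2   3   4   5   6   7   8   9  10  11  12  13  14  15  16  17  18  19  20
  0   T   F   F   F   F   F   F   F   F   F   F   F   F   F   F   F   F   F   F   F   F
  1   T   F   F   F   T   F   F   F   F   F   F   F   F   F   F   F   F   F   F   F   F
  2   T   F   F   F   T   T   F   F   F   T   F   F   F   F   F   F   F   F   F   F   F
  3   T   T   F   F   T   T   T   F   F   T   T   F   F   F   F   F   F   F   F   F   F
  4   T   T   F   F   T   T   T   T   T   T   T   T   T   T   F   F   T   T   F   F   F
  5   T   T   F   T   T   T   T   T   T   T   T   T   T   T   T   T   T   T   F   T   T

14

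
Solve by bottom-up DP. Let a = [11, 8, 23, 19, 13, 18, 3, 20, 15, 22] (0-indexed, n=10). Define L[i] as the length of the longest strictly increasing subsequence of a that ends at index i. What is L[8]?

   i    0    1    2    3    4    5    6    7    8    9
a[i]   11    8   23   19   13   18    3   20   15   22
L[i]    1    1    2    2    2    3    1    4    3    5

3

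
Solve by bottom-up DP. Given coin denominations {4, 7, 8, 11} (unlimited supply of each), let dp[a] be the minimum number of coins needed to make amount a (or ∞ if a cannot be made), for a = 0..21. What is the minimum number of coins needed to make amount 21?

 a  0  1  2  3  4  5  6  7  8  9 10 11 12 13 14 15 16 17 18 19 20 21
dp  0  -  -  -  1  -  -  1  1  -  -  1  2  -  2  2  2  -  2  2  3  3
(- denotes ∞ / unreachable)

3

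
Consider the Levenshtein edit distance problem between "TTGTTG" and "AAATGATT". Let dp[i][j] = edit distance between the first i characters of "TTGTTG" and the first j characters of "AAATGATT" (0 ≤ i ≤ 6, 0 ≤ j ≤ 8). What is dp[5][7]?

   ''  A  A  A  T  G  A  T  T
''  0  1  2  3  4  5  6  7  8
 T  1  1  2  3  3  4  5  6  7
 T  2  2  2  3  3  4  5  5  6
 G  3  3  3  3  4  3  4  5  6
 T  4  4  4  4  3  4  4  4  5
 T  5  5  5  5  4  4  5  4  4
 G  6  6  6  6  5  4  5  5  5

4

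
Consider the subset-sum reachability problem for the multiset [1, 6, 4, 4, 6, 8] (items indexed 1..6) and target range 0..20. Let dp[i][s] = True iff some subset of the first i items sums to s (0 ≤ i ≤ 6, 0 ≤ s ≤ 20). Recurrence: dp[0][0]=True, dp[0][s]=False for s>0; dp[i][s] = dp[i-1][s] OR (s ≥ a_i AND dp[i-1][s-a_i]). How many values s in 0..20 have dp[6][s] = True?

19

i\s   0   1   2   3   4   5   6   7   8   9  10  11  12  13  14  15  16  17  18  19  20
  0   T   F   F   F   F   F   F   F   F   F   F   F   F   F   F   F   F   F   F   F   F
  1   T   T   F   F   F   F   F   F   F   F   F   F   F   F   F   F   F   F   F   F   F
  2   T   T   F   F   F   F   T   T   F   F   F   F   F   F   F   F   F   F   F   F   F
  3   T   T   F   F   T   T   T   T   F   F   T   T   F   F   F   F   F   F   F   F   F
  4   T   T   F   F   T   T   T   T   T   T   T   T   F   F   T   T   F   F   F   F   F
  5   T   T   F   F   T   T   T   T   T   T   T   T   T   T   T   T   T   T   F   F   T
  6   T   T   F   F   T   T   T   T   T   T   T   T   T   T   T   T   T   T   T   T   T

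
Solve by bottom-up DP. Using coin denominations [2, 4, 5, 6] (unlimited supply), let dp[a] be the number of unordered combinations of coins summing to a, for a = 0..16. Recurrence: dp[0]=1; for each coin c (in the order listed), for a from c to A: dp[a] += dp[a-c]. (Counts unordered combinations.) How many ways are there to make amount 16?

13

after  coin     0     1     2     3     4     5     6     7     8     9    10    11    12    13    14    15    16
          2     1     0     1     0     1     0     1     0     1     0     1     0     1     0     1     0     1
          4     1     0     1     0     2     0     2     0     3     0     3     0     4     0     4     0     5
          5     1     0     1     0     2     1     2     1     3     2     4     2     5     3     6     4     7
          6     1     0     1     0     2     1     3     1     4     2     6     3     8     4    10     6    13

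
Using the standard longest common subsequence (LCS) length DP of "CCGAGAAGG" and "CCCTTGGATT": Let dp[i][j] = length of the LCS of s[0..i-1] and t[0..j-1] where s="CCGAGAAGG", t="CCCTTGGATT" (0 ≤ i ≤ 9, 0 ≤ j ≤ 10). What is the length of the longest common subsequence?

   ''  C  C  C  T  T  G  G  A  T  T
''  0  0  0  0  0  0  0  0  0  0  0
 C  0  1  1  1  1  1  1  1  1  1  1
 C  0  1  2  2  2  2  2  2  2  2  2
 G  0  1  2  2  2  2  3  3  3  3  3
 A  0  1  2  2  2  2  3  3  4  4  4
 G  0  1  2  2  2  2  3  4  4  4  4
 A  0  1  2  2  2  2  3  4  5  5  5
 A  0  1  2  2  2  2  3  4  5  5  5
 G  0  1  2  2  2  2  3  4  5  5  5
 G  0  1  2  2  2  2  3  4  5  5  5

5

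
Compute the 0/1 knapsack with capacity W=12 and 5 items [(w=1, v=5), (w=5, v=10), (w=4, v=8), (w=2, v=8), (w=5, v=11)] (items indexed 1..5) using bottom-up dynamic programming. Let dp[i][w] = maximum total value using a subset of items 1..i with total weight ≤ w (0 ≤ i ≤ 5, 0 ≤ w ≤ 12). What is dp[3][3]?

i\w   0   1   2   3   4   5   6   7   8   9  10  11  12
  0   0   0   0   0   0   0   0   0   0   0   0   0   0
  1   0   5   5   5   5   5   5   5   5   5   5   5   5
  2   0   5   5   5   5  10  15  15  15  15  15  15  15
  3   0   5   5   5   8  13  15  15  15  18  23  23  23
  4   0   5   8  13  13  13  16  21  23  23  23  26  31
  5   0   5   8  13  13  13  16  21  24  24  24  27  32

5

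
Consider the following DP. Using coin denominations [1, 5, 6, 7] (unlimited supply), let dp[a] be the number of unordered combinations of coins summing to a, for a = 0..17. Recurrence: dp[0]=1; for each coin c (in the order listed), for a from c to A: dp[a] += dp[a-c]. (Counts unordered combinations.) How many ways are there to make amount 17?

14

after  coin     0     1     2     3     4     5     6     7     8     9    10    11    12    13    14    15    16    17
          1     1     1     1     1     1     1     1     1     1     1     1     1     1     1     1     1     1     1
          5     1     1     1     1     1     2     2     2     2     2     3     3     3     3     3     4     4     4
          6     1     1     1     1     1     2     3     3     3     3     4     5     6     6     6     7     8     9
          7     1     1     1     1     1     2     3     4     4     4     5     6     8     9    10    11    12    14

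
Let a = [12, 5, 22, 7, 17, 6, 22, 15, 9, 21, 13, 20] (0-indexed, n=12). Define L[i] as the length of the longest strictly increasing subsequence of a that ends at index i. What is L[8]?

   i    0    1    2    3    4    5    6    7    8    9   10   11
a[i]   12    5   22    7   17    6   22   15    9   21   13   20
L[i]    1    1    2    2    3    2    4    3    3    4    4    5

3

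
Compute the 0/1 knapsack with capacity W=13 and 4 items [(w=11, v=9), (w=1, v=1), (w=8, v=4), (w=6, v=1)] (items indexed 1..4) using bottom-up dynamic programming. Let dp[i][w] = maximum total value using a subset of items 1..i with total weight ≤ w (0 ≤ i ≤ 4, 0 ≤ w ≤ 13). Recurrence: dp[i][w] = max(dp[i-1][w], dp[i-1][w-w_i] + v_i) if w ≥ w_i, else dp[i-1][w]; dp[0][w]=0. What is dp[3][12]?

i\w   0   1   2   3   4   5   6   7   8   9  10  11  12  13
  0   0   0   0   0   0   0   0   0   0   0   0   0   0   0
  1   0   0   0   0   0   0   0   0   0   0   0   9   9   9
  2   0   1   1   1   1   1   1   1   1   1   1   9  10  10
  3   0   1   1   1   1   1   1   1   4   5   5   9  10  10
  4   0   1   1   1   1   1   1   2   4   5   5   9  10  10

10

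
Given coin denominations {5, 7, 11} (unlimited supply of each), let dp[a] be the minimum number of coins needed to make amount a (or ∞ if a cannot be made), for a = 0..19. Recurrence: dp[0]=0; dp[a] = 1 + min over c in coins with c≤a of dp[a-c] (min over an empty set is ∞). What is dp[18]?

2

 a  0  1  2  3  4  5  6  7  8  9 10 11 12 13 14 15 16 17 18 19
dp  0  -  -  -  -  1  -  1  -  -  2  1  2  -  2  3  2  3  2  3
(- denotes ∞ / unreachable)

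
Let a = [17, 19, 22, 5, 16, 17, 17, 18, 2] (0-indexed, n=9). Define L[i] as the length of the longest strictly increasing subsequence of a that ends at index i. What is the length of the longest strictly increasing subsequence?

4

   i    0    1    2    3    4    5    6    7    8
a[i]   17   19   22    5   16   17   17   18    2
L[i]    1    2    3    1    2    3    3    4    1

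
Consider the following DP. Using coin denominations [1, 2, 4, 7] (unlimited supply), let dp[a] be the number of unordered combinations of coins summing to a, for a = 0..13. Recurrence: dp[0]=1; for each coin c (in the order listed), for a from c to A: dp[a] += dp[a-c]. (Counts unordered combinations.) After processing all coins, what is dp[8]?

10

after  coin     0     1     2     3     4     5     6     7     8     9    10    11    12    13
          1     1     1     1     1     1     1     1     1     1     1     1     1     1     1
          2     1     1     2     2     3     3     4     4     5     5     6     6     7     7
          4     1     1     2     2     4     4     6     6     9     9    12    12    16    16
          7     1     1     2     2     4     4     6     7    10    11    14    16    20    22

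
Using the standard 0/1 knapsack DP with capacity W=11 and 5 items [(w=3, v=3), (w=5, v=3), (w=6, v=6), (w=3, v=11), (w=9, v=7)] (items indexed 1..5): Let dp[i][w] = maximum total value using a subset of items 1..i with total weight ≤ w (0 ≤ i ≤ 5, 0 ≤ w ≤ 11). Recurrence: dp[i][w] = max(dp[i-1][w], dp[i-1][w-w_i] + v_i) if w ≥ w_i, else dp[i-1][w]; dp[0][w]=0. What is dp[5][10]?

i\w   0   1   2   3   4   5   6   7   8   9  10  11
  0   0   0   0   0   0   0   0   0   0   0   0   0
  1   0   0   0   3   3   3   3   3   3   3   3   3
  2   0   0   0   3   3   3   3   3   6   6   6   6
  3   0   0   0   3   3   3   6   6   6   9   9   9
  4   0   0   0  11  11  11  14  14  14  17  17  17
  5   0   0   0  11  11  11  14  14  14  17  17  17

17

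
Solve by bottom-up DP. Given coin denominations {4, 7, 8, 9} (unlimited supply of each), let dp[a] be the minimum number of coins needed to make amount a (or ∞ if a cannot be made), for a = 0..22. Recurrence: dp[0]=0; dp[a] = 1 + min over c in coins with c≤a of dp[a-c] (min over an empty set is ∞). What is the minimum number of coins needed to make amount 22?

 a  0  1  2  3  4  5  6  7  8  9 10 11 12 13 14 15 16 17 18 19 20 21 22
dp  0  -  -  -  1  -  -  1  1  1  -  2  2  2  2  2  2  2  2  3  3  3  3
(- denotes ∞ / unreachable)

3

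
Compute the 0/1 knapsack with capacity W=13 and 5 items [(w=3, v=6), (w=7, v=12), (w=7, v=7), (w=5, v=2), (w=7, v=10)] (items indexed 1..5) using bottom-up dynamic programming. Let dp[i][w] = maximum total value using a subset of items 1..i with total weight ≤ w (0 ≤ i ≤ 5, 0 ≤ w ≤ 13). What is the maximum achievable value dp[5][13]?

18

i\w   0   1   2   3   4   5   6   7   8   9  10  11  12  13
  0   0   0   0   0   0   0   0   0   0   0   0   0   0   0
  1   0   0   0   6   6   6   6   6   6   6   6   6   6   6
  2   0   0   0   6   6   6   6  12  12  12  18  18  18  18
  3   0   0   0   6   6   6   6  12  12  12  18  18  18  18
  4   0   0   0   6   6   6   6  12  12  12  18  18  18  18
  5   0   0   0   6   6   6   6  12  12  12  18  18  18  18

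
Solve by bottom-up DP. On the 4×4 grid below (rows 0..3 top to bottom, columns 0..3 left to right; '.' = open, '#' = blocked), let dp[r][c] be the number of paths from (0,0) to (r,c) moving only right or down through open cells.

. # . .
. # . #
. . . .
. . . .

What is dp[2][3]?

1

r\c   0   1   2   3
  0   1   0   0   0
  1   1   0   0   0
  2   1   1   1   1
  3   1   2   3   4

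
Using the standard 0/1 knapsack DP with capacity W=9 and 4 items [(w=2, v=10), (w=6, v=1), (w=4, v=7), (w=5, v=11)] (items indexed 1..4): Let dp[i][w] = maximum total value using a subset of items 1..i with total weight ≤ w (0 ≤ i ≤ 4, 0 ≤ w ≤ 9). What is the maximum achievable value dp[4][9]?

21

i\w   0   1   2   3   4   5   6   7   8   9
  0   0   0   0   0   0   0   0   0   0   0
  1   0   0  10  10  10  10  10  10  10  10
  2   0   0  10  10  10  10  10  10  11  11
  3   0   0  10  10  10  10  17  17  17  17
  4   0   0  10  10  10  11  17  21  21  21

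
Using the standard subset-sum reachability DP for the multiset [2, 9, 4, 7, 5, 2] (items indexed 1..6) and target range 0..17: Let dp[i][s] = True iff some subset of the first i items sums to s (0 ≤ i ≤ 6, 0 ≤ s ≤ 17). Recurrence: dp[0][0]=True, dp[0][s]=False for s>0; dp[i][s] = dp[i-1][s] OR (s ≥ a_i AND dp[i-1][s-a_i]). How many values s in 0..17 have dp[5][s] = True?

i\s   0   1   2   3   4   5   6   7   8   9  10  11  12  13  14  15  16  17
  0   T   F   F   F   F   F   F   F   F   F   F   F   F   F   F   F   F   F
  1   T   F   T   F   F   F   F   F   F   F   F   F   F   F   F   F   F   F
  2   T   F   T   F   F   F   F   F   F   T   F   T   F   F   F   F   F   F
  3   T   F   T   F   T   F   T   F   F   T   F   T   F   T   F   T   F   F
  4   T   F   T   F   T   F   T   T   F   T   F   T   F   T   F   T   T   F
  5   T   F   T   F   T   T   T   T   F   T   F   T   T   T   T   T   T   F
  6   T   F   T   F   T   T   T   T   T   T   F   T   T   T   T   T   T   T

13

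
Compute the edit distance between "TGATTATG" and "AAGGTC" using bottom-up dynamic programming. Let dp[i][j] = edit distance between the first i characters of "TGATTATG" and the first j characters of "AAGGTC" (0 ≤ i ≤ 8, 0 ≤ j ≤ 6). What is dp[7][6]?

   ''  A  A  G  G  T  C
''  0  1  2  3  4  5  6
 T  1  1  2  3  4  4  5
 G  2  2  2  2  3  4  5
 A  3  2  2  3  3  4  5
 T  4  3  3  3  4  3  4
 T  5  4  4  4  4  4  4
 A  6  5  4  5  5  5  5
 T  7  6  5  5  6  5  6
 G  8  7  6  5  5  6  6

6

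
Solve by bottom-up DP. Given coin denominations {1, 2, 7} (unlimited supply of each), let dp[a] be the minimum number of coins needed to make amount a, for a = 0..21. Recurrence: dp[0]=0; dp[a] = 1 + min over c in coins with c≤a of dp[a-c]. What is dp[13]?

 a  0  1  2  3  4  5  6  7  8  9 10 11 12 13 14 15 16 17 18 19 20 21
dp  0  1  1  2  2  3  3  1  2  2  3  3  4  4  2  3  3  4  4  5  5  3

4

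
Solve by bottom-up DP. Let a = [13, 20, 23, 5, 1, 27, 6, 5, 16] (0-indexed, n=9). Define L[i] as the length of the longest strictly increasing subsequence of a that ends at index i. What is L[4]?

1

   i    0    1    2    3    4    5    6    7    8
a[i]   13   20   23    5    1   27    6    5   16
L[i]    1    2    3    1    1    4    2    2    3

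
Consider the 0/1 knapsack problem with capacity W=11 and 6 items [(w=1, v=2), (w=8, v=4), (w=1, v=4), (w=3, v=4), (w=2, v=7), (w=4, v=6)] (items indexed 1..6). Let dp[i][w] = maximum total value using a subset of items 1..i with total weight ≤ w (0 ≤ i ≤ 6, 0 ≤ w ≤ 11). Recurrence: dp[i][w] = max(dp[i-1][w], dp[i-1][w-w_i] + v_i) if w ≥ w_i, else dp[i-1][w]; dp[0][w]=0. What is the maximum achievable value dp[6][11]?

23

i\w   0   1   2   3   4   5   6   7   8   9  10  11
  0   0   0   0   0   0   0   0   0   0   0   0   0
  1   0   2   2   2   2   2   2   2   2   2   2   2
  2   0   2   2   2   2   2   2   2   4   6   6   6
  3   0   4   6   6   6   6   6   6   6   8  10  10
  4   0   4   6   6   8  10  10  10  10  10  10  10
  5   0   4   7  11  13  13  15  17  17  17  17  17
  6   0   4   7  11  13  13  15  17  19  19  21  23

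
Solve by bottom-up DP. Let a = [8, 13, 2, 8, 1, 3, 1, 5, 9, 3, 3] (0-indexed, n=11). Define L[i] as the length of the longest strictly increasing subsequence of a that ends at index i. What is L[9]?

   i    0    1    2    3    4    5    6    7    8    9   10
a[i]    8   13    2    8    1    3    1    5    9    3    3
L[i]    1    2    1    2    1    2    1    3    4    2    2

2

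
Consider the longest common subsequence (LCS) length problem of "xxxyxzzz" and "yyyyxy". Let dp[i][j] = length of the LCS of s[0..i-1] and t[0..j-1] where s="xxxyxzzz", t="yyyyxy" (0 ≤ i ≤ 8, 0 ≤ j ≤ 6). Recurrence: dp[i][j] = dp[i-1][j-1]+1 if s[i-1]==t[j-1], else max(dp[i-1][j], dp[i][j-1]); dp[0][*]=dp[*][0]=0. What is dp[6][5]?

2

   ''  y  y  y  y  x  y
''  0  0  0  0  0  0  0
 x  0  0  0  0  0  1  1
 x  0  0  0  0  0  1  1
 x  0  0  0  0  0  1  1
 y  0  1  1  1  1  1  2
 x  0  1  1  1  1  2  2
 z  0  1  1  1  1  2  2
 z  0  1  1  1  1  2  2
 z  0  1  1  1  1  2  2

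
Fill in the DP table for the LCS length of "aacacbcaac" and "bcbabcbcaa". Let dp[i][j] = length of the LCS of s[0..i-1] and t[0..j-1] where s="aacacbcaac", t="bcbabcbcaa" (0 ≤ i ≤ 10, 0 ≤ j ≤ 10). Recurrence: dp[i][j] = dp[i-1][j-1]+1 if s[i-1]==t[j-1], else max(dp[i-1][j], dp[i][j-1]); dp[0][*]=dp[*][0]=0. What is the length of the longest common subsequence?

   ''  b  c  b  a  b  c  b  c  a  a
''  0  0  0  0  0  0  0  0  0  0  0
 a  0  0  0  0  1  1  1  1  1  1  1
 a  0  0  0  0  1  1  1  1  1  2  2
 c  0  0  1  1  1  1  2  2  2  2  2
 a  0  0  1  1  2  2  2  2  2  3  3
 c  0  0  1  1  2  2  3  3  3  3  3
 b  0  1  1  2  2  3  3  4  4  4  4
 c  0  1  2  2  2  3  4  4  5  5  5
 a  0  1  2  2  3  3  4  4  5  6  6
 a  0  1  2  2  3  3  4  4  5  6  7
 c  0  1  2  2  3  3  4  4  5  6  7

7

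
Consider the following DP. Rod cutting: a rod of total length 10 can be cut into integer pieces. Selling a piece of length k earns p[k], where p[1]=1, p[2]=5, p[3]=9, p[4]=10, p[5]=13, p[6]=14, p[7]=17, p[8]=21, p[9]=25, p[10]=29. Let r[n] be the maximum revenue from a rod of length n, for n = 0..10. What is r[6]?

18

   n    0    1    2    3    4    5    6    7    8    9   10
r[n]    0    1    5    9   10   14   18   19   23   27   29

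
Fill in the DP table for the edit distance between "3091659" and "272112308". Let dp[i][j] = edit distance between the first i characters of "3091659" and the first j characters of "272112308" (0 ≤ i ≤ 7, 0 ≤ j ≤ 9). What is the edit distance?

   ''  2  7  2  1  1  2  3  0  8
''  0  1  2  3  4  5  6  7  8  9
 3  1  1  2  3  4  5  6  6  7  8
 0  2  2  2  3  4  5  6  7  6  7
 9  3  3  3  3  4  5  6  7  7  7
 1  4  4  4  4  3  4  5  6  7  8
 6  5  5  5  5  4  4  5  6  7  8
 5  6  6  6  6  5  5  5  6  7  8
 9  7  7  7  7  6  6  6  6  7  8

8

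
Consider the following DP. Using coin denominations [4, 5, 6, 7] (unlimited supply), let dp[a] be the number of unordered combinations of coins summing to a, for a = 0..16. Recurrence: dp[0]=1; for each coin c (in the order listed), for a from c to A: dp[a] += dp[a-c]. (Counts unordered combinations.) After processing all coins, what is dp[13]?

after  coin     0     1     2     3     4     5     6     7     8     9    10    11    12    13    14    15    16
          4     1     0     0     0     1     0     0     0     1     0     0     0     1     0     0     0     1
          5     1     0     0     0     1     1     0     0     1     1     1     0     1     1     1     1     1
          6     1     0     0     0     1     1     1     0     1     1     2     1     2     1     2     2     3
          7     1     0     0     0     1     1     1     1     1     1     2     2     3     2     3     3     4

2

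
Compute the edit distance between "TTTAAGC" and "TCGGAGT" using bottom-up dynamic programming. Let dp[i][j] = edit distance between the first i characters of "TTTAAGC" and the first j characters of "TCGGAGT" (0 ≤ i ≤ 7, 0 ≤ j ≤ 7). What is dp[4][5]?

3

   ''  T  C  G  G  A  G  T
''  0  1  2  3  4  5  6  7
 T  1  0  1  2  3  4  5  6
 T  2  1  1  2  3  4  5  5
 T  3  2  2  2  3  4  5  5
 A  4  3  3  3  3  3  4  5
 A  5  4  4  4  4  3  4  5
 G  6  5  5  4  4  4  3  4
 C  7  6  5  5  5  5  4  4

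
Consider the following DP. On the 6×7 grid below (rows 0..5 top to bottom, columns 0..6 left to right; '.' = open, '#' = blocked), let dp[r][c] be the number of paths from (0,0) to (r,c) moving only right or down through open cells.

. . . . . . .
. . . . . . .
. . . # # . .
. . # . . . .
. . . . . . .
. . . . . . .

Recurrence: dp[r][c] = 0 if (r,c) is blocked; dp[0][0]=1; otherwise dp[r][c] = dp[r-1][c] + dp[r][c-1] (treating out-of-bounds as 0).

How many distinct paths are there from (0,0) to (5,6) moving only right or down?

r\c   0   1   2   3   4   5   6
  0   1   1   1   1   1   1   1
  1   1   2   3   4   5   6   7
  2   1   3   6   0   0   6  13
  3   1   4   0   0   0   6  19
  4   1   5   5   5   5  11  30
  5   1   6  11  16  21  32  62

62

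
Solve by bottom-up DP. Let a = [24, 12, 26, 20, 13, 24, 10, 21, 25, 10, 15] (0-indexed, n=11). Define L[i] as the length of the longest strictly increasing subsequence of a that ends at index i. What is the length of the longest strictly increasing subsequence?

4

   i    0    1    2    3    4    5    6    7    8    9   10
a[i]   24   12   26   20   13   24   10   21   25   10   15
L[i]    1    1    2    2    2    3    1    3    4    1    3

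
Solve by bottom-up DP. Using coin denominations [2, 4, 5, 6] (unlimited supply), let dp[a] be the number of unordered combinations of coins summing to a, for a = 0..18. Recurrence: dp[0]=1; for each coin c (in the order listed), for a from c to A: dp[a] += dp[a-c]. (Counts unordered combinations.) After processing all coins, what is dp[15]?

6

after  coin     0     1     2     3     4     5     6     7     8     9    10    11    12    13    14    15    16    17    18
          2     1     0     1     0     1     0     1     0     1     0     1     0     1     0     1     0     1     0     1
          4     1     0     1     0     2     0     2     0     3     0     3     0     4     0     4     0     5     0     5
          5     1     0     1     0     2     1     2     1     3     2     4     2     5     3     6     4     7     5     8
          6     1     0     1     0     2     1     3     1     4     2     6     3     8     4    10     6    13     8    16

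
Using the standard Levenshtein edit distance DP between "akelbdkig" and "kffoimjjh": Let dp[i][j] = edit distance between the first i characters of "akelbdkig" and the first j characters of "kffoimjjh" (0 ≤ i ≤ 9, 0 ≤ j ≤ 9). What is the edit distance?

9

   ''  k  f  f  o  i  m  j  j  h
''  0  1  2  3  4  5  6  7  8  9
 a  1  1  2  3  4  5  6  7  8  9
 k  2  1  2  3  4  5  6  7  8  9
 e  3  2  2  3  4  5  6  7  8  9
 l  4  3  3  3  4  5  6  7  8  9
 b  5  4  4  4  4  5  6  7  8  9
 d  6  5  5  5  5  5  6  7  8  9
 k  7  6  6  6  6  6  6  7  8  9
 i  8  7  7  7  7  6  7  7  8  9
 g  9  8  8  8  8  7  7  8  8  9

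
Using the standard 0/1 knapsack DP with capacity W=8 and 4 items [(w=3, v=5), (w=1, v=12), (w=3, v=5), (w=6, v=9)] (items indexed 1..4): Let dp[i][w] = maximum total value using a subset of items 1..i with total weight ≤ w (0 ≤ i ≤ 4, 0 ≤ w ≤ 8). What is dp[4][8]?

22

i\w   0   1   2   3   4   5   6   7   8
  0   0   0   0   0   0   0   0   0   0
  1   0   0   0   5   5   5   5   5   5
  2   0  12  12  12  17  17  17  17  17
  3   0  12  12  12  17  17  17  22  22
  4   0  12  12  12  17  17  17  22  22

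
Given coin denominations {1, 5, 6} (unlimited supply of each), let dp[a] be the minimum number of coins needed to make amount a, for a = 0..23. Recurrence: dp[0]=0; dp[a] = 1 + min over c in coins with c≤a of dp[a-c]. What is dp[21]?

 a  0  1  2  3  4  5  6  7  8  9 10 11 12 13 14 15 16 17 18 19 20 21 22 23
dp  0  1  2  3  4  1  1  2  3  4  2  2  2  3  4  3  3  3  3  4  4  4  4  4

4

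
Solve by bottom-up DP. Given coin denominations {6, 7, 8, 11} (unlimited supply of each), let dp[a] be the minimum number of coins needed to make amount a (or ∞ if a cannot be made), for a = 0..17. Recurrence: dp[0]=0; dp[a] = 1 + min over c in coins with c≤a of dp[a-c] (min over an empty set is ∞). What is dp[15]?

 a  0  1  2  3  4  5  6  7  8  9 10 11 12 13 14 15 16 17
dp  0  -  -  -  -  -  1  1  1  -  -  1  2  2  2  2  2  2
(- denotes ∞ / unreachable)

2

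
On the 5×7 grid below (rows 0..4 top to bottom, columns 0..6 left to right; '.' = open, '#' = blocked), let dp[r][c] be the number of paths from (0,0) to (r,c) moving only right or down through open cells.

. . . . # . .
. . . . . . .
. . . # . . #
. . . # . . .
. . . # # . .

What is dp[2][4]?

r\c   0   1   2   3   4   5   6
  0   1   1   1   1   0   0   0
  1   1   2   3   4   4   4   4
  2   1   3   6   0   4   8   0
  3   1   4  10   0   4  12  12
  4   1   5  15   0   0  12  24

4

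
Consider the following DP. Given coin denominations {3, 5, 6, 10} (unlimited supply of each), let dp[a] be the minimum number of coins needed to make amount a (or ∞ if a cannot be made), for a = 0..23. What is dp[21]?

3

 a  0  1  2  3  4  5  6  7  8  9 10 11 12 13 14 15 16 17 18 19 20 21 22 23
dp  0  -  -  1  -  1  1  -  2  2  1  2  2  2  3  2  2  3  3  3  2  3  3  3
(- denotes ∞ / unreachable)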